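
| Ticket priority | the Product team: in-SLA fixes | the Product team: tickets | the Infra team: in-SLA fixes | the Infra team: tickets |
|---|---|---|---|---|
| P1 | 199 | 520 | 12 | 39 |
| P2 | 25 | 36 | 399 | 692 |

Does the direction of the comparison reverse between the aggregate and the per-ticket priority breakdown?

P1: the Product team 199/520 = 38.3%, the Infra team 12/39 = 30.8% → the Product team
P2: the Product team 25/36 = 69.4%, the Infra team 399/692 = 57.7% → the Product team
Overall: the Product team 224/556 = 40.3%, the Infra team 411/731 = 56.2% → the Infra team
The Product team wins each ticket group but the Infra team wins overall — the comparison reverses. The Product team's tickets skew toward P1, which has a lower base rate.

Yes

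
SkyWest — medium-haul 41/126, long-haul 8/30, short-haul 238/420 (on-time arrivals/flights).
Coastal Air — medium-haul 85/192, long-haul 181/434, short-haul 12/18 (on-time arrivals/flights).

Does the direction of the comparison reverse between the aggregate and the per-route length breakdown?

Yes

Medium-haul: SkyWest 41/126 = 32.5%, Coastal Air 85/192 = 44.3% → Coastal Air
Long-haul: SkyWest 8/30 = 26.7%, Coastal Air 181/434 = 41.7% → Coastal Air
Short-haul: SkyWest 238/420 = 56.7%, Coastal Air 12/18 = 66.7% → Coastal Air
Overall: SkyWest 287/576 = 49.8%, Coastal Air 278/644 = 43.2% → SkyWest
Coastal Air wins each route group but SkyWest wins overall — the comparison reverses. Coastal Air's flights skew toward long-haul, which has a lower base rate.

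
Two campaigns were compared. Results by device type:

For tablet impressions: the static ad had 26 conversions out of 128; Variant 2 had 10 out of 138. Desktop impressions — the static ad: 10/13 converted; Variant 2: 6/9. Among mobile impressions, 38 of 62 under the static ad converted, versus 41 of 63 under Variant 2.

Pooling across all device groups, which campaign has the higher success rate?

Tablet: the static ad 26/128 = 20.3%, Variant 2 10/138 = 7.2% → the static ad
Desktop: the static ad 10/13 = 76.9%, Variant 2 6/9 = 66.7% → the static ad
Mobile: the static ad 38/62 = 61.3%, Variant 2 41/63 = 65.1% → Variant 2
Overall: the static ad 74/203 = 36.5%, Variant 2 57/210 = 27.1% → the static ad
(Neither sweeps every device group, but the static ad has the higher pooled rate.)

the static ad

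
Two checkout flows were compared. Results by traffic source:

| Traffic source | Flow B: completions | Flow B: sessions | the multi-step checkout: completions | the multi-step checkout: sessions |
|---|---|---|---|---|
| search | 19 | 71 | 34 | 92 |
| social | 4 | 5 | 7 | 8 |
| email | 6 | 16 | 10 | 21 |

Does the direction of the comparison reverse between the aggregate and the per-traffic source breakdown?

No

Search: Flow B 19/71 = 26.8%, the multi-step checkout 34/92 = 37.0% → the multi-step checkout
Social: Flow B 4/5 = 80.0%, the multi-step checkout 7/8 = 87.5% → the multi-step checkout
Email: Flow B 6/16 = 37.5%, the multi-step checkout 10/21 = 47.6% → the multi-step checkout
Overall: Flow B 29/92 = 31.5%, the multi-step checkout 51/121 = 42.1% → the multi-step checkout
The multi-step checkout wins overall and in every traffic group — no reversal.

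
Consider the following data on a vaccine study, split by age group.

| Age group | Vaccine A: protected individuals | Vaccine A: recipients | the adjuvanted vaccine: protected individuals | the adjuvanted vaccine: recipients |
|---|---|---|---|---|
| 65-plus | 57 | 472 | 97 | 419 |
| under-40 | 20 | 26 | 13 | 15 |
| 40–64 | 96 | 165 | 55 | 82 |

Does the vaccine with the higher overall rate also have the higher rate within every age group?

65-plus: Vaccine A 57/472 = 12.1%, the adjuvanted vaccine 97/419 = 23.2% → the adjuvanted vaccine
Under-40: Vaccine A 20/26 = 76.9%, the adjuvanted vaccine 13/15 = 86.7% → the adjuvanted vaccine
40–64: Vaccine A 96/165 = 58.2%, the adjuvanted vaccine 55/82 = 67.1% → the adjuvanted vaccine
Overall: Vaccine A 173/663 = 26.1%, the adjuvanted vaccine 165/516 = 32.0% → the adjuvanted vaccine
The adjuvanted vaccine wins overall and in every age group — no reversal.

Yes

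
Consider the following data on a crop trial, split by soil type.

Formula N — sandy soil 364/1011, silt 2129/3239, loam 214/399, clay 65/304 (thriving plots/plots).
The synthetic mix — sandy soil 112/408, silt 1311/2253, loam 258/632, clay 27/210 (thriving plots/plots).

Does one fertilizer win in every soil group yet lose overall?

Sandy soil: Formula N 364/1011 = 36.0%, the synthetic mix 112/408 = 27.5% → Formula N
Silt: Formula N 2129/3239 = 65.7%, the synthetic mix 1311/2253 = 58.2% → Formula N
Loam: Formula N 214/399 = 53.6%, the synthetic mix 258/632 = 40.8% → Formula N
Clay: Formula N 65/304 = 21.4%, the synthetic mix 27/210 = 12.9% → Formula N
Overall: Formula N 2772/4953 = 56.0%, the synthetic mix 1708/3503 = 48.8% → Formula N
Formula N wins overall and in every soil group — no reversal.

No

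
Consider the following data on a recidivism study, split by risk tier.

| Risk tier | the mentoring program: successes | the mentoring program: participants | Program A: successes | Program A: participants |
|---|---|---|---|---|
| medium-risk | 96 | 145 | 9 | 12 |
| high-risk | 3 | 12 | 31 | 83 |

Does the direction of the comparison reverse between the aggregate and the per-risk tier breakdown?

Yes

Medium-risk: the mentoring program 96/145 = 66.2%, Program A 9/12 = 75.0% → Program A
High-risk: the mentoring program 3/12 = 25.0%, Program A 31/83 = 37.3% → Program A
Overall: the mentoring program 99/157 = 63.1%, Program A 40/95 = 42.1% → the mentoring program
Program A wins each risk group but the mentoring program wins overall — the comparison reverses. Program A's participants skew toward high-risk, which has a lower base rate.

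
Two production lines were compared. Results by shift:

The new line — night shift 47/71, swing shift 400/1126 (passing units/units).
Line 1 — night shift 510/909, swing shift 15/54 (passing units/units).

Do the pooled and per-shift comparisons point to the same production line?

No

Night shift: the new line 47/71 = 66.2%, Line 1 510/909 = 56.1% → the new line
Swing shift: the new line 400/1126 = 35.5%, Line 1 15/54 = 27.8% → the new line
Overall: the new line 447/1197 = 37.3%, Line 1 525/963 = 54.5% → Line 1
The new line wins each shift group but Line 1 wins overall — the comparison reverses. The new line's units skew toward swing shift, which has a lower base rate.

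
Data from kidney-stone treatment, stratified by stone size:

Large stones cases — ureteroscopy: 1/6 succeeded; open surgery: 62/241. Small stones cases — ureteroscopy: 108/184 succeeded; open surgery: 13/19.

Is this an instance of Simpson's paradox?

Large stones: ureteroscopy 1/6 = 16.7%, open surgery 62/241 = 25.7% → open surgery
Small stones: ureteroscopy 108/184 = 58.7%, open surgery 13/19 = 68.4% → open surgery
Overall: ureteroscopy 109/190 = 57.4%, open surgery 75/260 = 28.8% → ureteroscopy
Open surgery wins each stone group but ureteroscopy wins overall — the comparison reverses. Open surgery's cases skew toward large stones, which has a lower base rate.

Yes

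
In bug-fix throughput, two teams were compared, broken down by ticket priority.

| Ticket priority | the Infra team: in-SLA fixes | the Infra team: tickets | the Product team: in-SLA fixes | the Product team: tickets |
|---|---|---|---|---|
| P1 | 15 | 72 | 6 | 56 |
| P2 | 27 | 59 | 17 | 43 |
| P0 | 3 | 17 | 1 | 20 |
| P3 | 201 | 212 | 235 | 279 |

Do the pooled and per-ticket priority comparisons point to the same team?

P1: the Infra team 15/72 = 20.8%, the Product team 6/56 = 10.7% → the Infra team
P2: the Infra team 27/59 = 45.8%, the Product team 17/43 = 39.5% → the Infra team
P0: the Infra team 3/17 = 17.6%, the Product team 1/20 = 5.0% → the Infra team
P3: the Infra team 201/212 = 94.8%, the Product team 235/279 = 84.2% → the Infra team
Overall: the Infra team 246/360 = 68.3%, the Product team 259/398 = 65.1% → the Infra team
The Infra team wins overall and in every ticket group — no reversal.

Yes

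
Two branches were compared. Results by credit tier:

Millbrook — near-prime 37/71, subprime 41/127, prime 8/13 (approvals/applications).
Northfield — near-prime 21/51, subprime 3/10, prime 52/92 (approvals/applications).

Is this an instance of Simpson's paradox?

Near-prime: Millbrook 37/71 = 52.1%, Northfield 21/51 = 41.2% → Millbrook
Subprime: Millbrook 41/127 = 32.3%, Northfield 3/10 = 30.0% → Millbrook
Prime: Millbrook 8/13 = 61.5%, Northfield 52/92 = 56.5% → Millbrook
Overall: Millbrook 86/211 = 40.8%, Northfield 76/153 = 49.7% → Northfield
Millbrook wins each credit group but Northfield wins overall — the comparison reverses. Millbrook's applications skew toward subprime, which has a lower base rate.

Yes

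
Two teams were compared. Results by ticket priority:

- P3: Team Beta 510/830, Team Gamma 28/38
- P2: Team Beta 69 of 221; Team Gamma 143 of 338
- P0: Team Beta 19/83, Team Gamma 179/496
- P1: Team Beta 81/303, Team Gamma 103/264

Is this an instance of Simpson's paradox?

P3: Team Beta 510/830 = 61.4%, Team Gamma 28/38 = 73.7% → Team Gamma
P2: Team Beta 69/221 = 31.2%, Team Gamma 143/338 = 42.3% → Team Gamma
P0: Team Beta 19/83 = 22.9%, Team Gamma 179/496 = 36.1% → Team Gamma
P1: Team Beta 81/303 = 26.7%, Team Gamma 103/264 = 39.0% → Team Gamma
Overall: Team Beta 679/1437 = 47.3%, Team Gamma 453/1136 = 39.9% → Team Beta
Team Gamma wins each ticket group but Team Beta wins overall — the comparison reverses. Team Gamma's tickets skew toward P0, which has a lower base rate.

Yes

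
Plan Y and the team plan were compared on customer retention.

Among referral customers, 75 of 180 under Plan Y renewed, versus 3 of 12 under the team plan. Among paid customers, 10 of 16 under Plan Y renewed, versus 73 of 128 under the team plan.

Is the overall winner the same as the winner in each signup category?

Referral: Plan Y 75/180 = 41.7%, the team plan 3/12 = 25.0% → Plan Y
Paid: Plan Y 10/16 = 62.5%, the team plan 73/128 = 57.0% → Plan Y
Overall: Plan Y 85/196 = 43.4%, the team plan 76/140 = 54.3% → the team plan
Plan Y wins each signup group but the team plan wins overall — the comparison reverses. Plan Y's customers skew toward referral, which has a lower base rate.

No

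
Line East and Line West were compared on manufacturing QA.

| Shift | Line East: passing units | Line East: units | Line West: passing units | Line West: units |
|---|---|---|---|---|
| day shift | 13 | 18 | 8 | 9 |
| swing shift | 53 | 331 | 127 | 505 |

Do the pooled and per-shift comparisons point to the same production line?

Day shift: Line East 13/18 = 72.2%, Line West 8/9 = 88.9% → Line West
Swing shift: Line East 53/331 = 16.0%, Line West 127/505 = 25.1% → Line West
Overall: Line East 66/349 = 18.9%, Line West 135/514 = 26.3% → Line West
Line West wins overall and in every shift group — no reversal.

Yes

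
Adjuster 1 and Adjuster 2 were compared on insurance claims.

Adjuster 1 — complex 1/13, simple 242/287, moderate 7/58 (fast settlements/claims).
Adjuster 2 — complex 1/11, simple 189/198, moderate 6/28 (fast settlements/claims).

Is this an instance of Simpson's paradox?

Complex: Adjuster 1 1/13 = 7.7%, Adjuster 2 1/11 = 9.1% → Adjuster 2
Simple: Adjuster 1 242/287 = 84.3%, Adjuster 2 189/198 = 95.5% → Adjuster 2
Moderate: Adjuster 1 7/58 = 12.1%, Adjuster 2 6/28 = 21.4% → Adjuster 2
Overall: Adjuster 1 250/358 = 69.8%, Adjuster 2 196/237 = 82.7% → Adjuster 2
Adjuster 2 wins overall and in every claim group — no reversal.

No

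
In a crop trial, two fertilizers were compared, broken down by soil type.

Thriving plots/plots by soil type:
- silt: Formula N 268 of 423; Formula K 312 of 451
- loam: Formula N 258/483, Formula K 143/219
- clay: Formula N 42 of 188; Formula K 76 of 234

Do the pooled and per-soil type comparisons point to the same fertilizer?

Silt: Formula N 268/423 = 63.4%, Formula K 312/451 = 69.2% → Formula K
Loam: Formula N 258/483 = 53.4%, Formula K 143/219 = 65.3% → Formula K
Clay: Formula N 42/188 = 22.3%, Formula K 76/234 = 32.5% → Formula K
Overall: Formula N 568/1094 = 51.9%, Formula K 531/904 = 58.7% → Formula K
Formula K wins overall and in every soil group — no reversal.

Yes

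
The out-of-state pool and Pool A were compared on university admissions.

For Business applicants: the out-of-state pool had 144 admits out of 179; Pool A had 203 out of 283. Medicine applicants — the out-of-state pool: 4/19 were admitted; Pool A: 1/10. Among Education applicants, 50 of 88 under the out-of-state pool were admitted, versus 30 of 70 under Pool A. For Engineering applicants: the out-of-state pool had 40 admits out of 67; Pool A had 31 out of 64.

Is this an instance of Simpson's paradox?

No

Business: the out-of-state pool 144/179 = 80.4%, Pool A 203/283 = 71.7% → the out-of-state pool
Medicine: the out-of-state pool 4/19 = 21.1%, Pool A 1/10 = 10.0% → the out-of-state pool
Education: the out-of-state pool 50/88 = 56.8%, Pool A 30/70 = 42.9% → the out-of-state pool
Engineering: the out-of-state pool 40/67 = 59.7%, Pool A 31/64 = 48.4% → the out-of-state pool
Overall: the out-of-state pool 238/353 = 67.4%, Pool A 265/427 = 62.1% → the out-of-state pool
The out-of-state pool wins overall and in every department group — no reversal.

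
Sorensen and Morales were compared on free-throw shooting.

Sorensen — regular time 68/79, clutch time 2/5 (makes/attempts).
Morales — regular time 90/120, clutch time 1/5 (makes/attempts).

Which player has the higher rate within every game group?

Sorensen

Regular time: Sorensen 68/79 = 86.1%, Morales 90/120 = 75.0% → Sorensen
Clutch time: Sorensen 2/5 = 40.0%, Morales 1/5 = 20.0% → Sorensen
Sorensen has the higher rate in both groups.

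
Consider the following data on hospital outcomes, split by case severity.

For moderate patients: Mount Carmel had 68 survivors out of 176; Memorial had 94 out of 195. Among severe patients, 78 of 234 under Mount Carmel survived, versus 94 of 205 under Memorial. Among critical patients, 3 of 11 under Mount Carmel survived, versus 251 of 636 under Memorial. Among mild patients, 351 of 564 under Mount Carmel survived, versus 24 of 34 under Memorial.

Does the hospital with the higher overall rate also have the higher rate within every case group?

Moderate: Mount Carmel 68/176 = 38.6%, Memorial 94/195 = 48.2% → Memorial
Severe: Mount Carmel 78/234 = 33.3%, Memorial 94/205 = 45.9% → Memorial
Critical: Mount Carmel 3/11 = 27.3%, Memorial 251/636 = 39.5% → Memorial
Mild: Mount Carmel 351/564 = 62.2%, Memorial 24/34 = 70.6% → Memorial
Overall: Mount Carmel 500/985 = 50.8%, Memorial 463/1070 = 43.3% → Mount Carmel
Memorial wins each case group but Mount Carmel wins overall — the comparison reverses. Memorial's patients skew toward critical, which has a lower base rate.

No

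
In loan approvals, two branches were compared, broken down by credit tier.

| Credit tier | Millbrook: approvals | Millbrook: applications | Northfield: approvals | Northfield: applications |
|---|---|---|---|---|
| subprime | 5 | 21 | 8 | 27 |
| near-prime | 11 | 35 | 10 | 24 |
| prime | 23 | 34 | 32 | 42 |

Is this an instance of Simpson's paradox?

Subprime: Millbrook 5/21 = 23.8%, Northfield 8/27 = 29.6% → Northfield
Near-prime: Millbrook 11/35 = 31.4%, Northfield 10/24 = 41.7% → Northfield
Prime: Millbrook 23/34 = 67.6%, Northfield 32/42 = 76.2% → Northfield
Overall: Millbrook 39/90 = 43.3%, Northfield 50/93 = 53.8% → Northfield
Northfield wins overall and in every credit group — no reversal.

No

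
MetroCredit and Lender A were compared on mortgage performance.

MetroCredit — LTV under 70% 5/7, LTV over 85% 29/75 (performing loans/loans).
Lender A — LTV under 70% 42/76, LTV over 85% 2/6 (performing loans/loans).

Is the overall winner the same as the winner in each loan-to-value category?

No

LTV under 70%: MetroCredit 5/7 = 71.4%, Lender A 42/76 = 55.3% → MetroCredit
LTV over 85%: MetroCredit 29/75 = 38.7%, Lender A 2/6 = 33.3% → MetroCredit
Overall: MetroCredit 34/82 = 41.5%, Lender A 44/82 = 53.7% → Lender A
MetroCredit wins each loan-to-value group but Lender A wins overall — the comparison reverses. MetroCredit's loans skew toward LTV over 85%, which has a lower base rate.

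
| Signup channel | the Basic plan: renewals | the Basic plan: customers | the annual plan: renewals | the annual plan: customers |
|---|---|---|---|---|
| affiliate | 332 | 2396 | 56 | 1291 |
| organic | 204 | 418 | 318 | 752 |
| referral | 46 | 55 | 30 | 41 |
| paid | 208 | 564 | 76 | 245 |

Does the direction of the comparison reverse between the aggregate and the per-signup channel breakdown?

No

Affiliate: the Basic plan 332/2396 = 13.9%, the annual plan 56/1291 = 4.3% → the Basic plan
Organic: the Basic plan 204/418 = 48.8%, the annual plan 318/752 = 42.3% → the Basic plan
Referral: the Basic plan 46/55 = 83.6%, the annual plan 30/41 = 73.2% → the Basic plan
Paid: the Basic plan 208/564 = 36.9%, the annual plan 76/245 = 31.0% → the Basic plan
Overall: the Basic plan 790/3433 = 23.0%, the annual plan 480/2329 = 20.6% → the Basic plan
The Basic plan wins overall and in every signup group — no reversal.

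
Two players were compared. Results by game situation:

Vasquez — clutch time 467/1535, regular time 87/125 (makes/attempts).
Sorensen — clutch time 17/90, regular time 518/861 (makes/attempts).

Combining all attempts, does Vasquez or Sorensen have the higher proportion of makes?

Clutch time: Vasquez 467/1535 = 30.4%, Sorensen 17/90 = 18.9% → Vasquez
Regular time: Vasquez 87/125 = 69.6%, Sorensen 518/861 = 60.2% → Vasquez
Overall: Vasquez 554/1660 = 33.4%, Sorensen 535/951 = 56.3% → Sorensen
(Vasquez wins every game group but Sorensen wins overall — Vasquez's attempts skew toward the low-rate clutch time group.)

Sorensen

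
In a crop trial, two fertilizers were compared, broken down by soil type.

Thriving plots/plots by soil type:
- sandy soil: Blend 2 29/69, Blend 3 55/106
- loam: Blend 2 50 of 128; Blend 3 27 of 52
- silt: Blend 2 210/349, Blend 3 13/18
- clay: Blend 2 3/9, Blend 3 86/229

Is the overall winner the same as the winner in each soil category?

No

Sandy soil: Blend 2 29/69 = 42.0%, Blend 3 55/106 = 51.9% → Blend 3
Loam: Blend 2 50/128 = 39.1%, Blend 3 27/52 = 51.9% → Blend 3
Silt: Blend 2 210/349 = 60.2%, Blend 3 13/18 = 72.2% → Blend 3
Clay: Blend 2 3/9 = 33.3%, Blend 3 86/229 = 37.6% → Blend 3
Overall: Blend 2 292/555 = 52.6%, Blend 3 181/405 = 44.7% → Blend 2
Blend 3 wins each soil group but Blend 2 wins overall — the comparison reverses. Blend 3's plots skew toward clay, which has a lower base rate.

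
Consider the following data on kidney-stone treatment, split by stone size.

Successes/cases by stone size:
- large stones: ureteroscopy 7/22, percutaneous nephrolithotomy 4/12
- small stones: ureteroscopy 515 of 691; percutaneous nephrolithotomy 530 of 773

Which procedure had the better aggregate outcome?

Large stones: ureteroscopy 7/22 = 31.8%, percutaneous nephrolithotomy 4/12 = 33.3% → percutaneous nephrolithotomy
Small stones: ureteroscopy 515/691 = 74.5%, percutaneous nephrolithotomy 530/773 = 68.6% → ureteroscopy
Overall: ureteroscopy 522/713 = 73.2%, percutaneous nephrolithotomy 534/785 = 68.0% → ureteroscopy
(Neither sweeps every stone group, but ureteroscopy has the higher pooled rate.)

ureteroscopy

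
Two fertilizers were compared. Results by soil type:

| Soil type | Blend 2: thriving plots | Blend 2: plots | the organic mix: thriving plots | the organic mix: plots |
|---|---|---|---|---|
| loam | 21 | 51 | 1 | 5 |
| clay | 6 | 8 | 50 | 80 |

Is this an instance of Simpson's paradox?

Loam: Blend 2 21/51 = 41.2%, the organic mix 1/5 = 20.0% → Blend 2
Clay: Blend 2 6/8 = 75.0%, the organic mix 50/80 = 62.5% → Blend 2
Overall: Blend 2 27/59 = 45.8%, the organic mix 51/85 = 60.0% → the organic mix
Blend 2 wins each soil group but the organic mix wins overall — the comparison reverses. Blend 2's plots skew toward loam, which has a lower base rate.

Yes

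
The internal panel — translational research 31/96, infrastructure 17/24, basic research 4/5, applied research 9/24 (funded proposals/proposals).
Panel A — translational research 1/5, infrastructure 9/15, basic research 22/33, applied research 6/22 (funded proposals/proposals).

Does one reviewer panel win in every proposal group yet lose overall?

Yes

Translational research: the internal panel 31/96 = 32.3%, Panel A 1/5 = 20.0% → the internal panel
Infrastructure: the internal panel 17/24 = 70.8%, Panel A 9/15 = 60.0% → the internal panel
Basic research: the internal panel 4/5 = 80.0%, Panel A 22/33 = 66.7% → the internal panel
Applied research: the internal panel 9/24 = 37.5%, Panel A 6/22 = 27.3% → the internal panel
Overall: the internal panel 61/149 = 40.9%, Panel A 38/75 = 50.7% → Panel A
The internal panel wins each proposal group but Panel A wins overall — the comparison reverses. The internal panel's proposals skew toward translational research, which has a lower base rate.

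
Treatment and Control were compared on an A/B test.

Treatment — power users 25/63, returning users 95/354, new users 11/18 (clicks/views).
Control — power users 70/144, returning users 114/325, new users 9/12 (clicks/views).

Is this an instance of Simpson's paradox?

Power users: Treatment 25/63 = 39.7%, Control 70/144 = 48.6% → Control
Returning users: Treatment 95/354 = 26.8%, Control 114/325 = 35.1% → Control
New users: Treatment 11/18 = 61.1%, Control 9/12 = 75.0% → Control
Overall: Treatment 131/435 = 30.1%, Control 193/481 = 40.1% → Control
Control wins overall and in every user group — no reversal.

No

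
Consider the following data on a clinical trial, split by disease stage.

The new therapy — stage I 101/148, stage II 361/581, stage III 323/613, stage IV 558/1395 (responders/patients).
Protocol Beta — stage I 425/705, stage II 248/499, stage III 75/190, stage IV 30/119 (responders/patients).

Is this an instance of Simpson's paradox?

Yes

Stage I: the new therapy 101/148 = 68.2%, Protocol Beta 425/705 = 60.3% → the new therapy
Stage II: the new therapy 361/581 = 62.1%, Protocol Beta 248/499 = 49.7% → the new therapy
Stage III: the new therapy 323/613 = 52.7%, Protocol Beta 75/190 = 39.5% → the new therapy
Stage IV: the new therapy 558/1395 = 40.0%, Protocol Beta 30/119 = 25.2% → the new therapy
Overall: the new therapy 1343/2737 = 49.1%, Protocol Beta 778/1513 = 51.4% → Protocol Beta
The new therapy wins each disease group but Protocol Beta wins overall — the comparison reverses. The new therapy's patients skew toward stage IV, which has a lower base rate.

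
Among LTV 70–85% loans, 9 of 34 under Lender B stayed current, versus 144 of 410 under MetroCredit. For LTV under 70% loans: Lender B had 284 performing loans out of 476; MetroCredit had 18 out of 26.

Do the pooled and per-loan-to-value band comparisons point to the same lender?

No

LTV 70–85%: Lender B 9/34 = 26.5%, MetroCredit 144/410 = 35.1% → MetroCredit
LTV under 70%: Lender B 284/476 = 59.7%, MetroCredit 18/26 = 69.2% → MetroCredit
Overall: Lender B 293/510 = 57.5%, MetroCredit 162/436 = 37.2% → Lender B
MetroCredit wins each loan-to-value group but Lender B wins overall — the comparison reverses. MetroCredit's loans skew toward LTV 70–85%, which has a lower base rate.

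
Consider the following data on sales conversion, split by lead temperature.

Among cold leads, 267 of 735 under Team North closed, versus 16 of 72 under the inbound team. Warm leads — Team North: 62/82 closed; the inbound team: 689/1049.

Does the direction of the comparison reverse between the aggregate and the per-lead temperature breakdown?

Cold: Team North 267/735 = 36.3%, the inbound team 16/72 = 22.2% → Team North
Warm: Team North 62/82 = 75.6%, the inbound team 689/1049 = 65.7% → Team North
Overall: Team North 329/817 = 40.3%, the inbound team 705/1121 = 62.9% → the inbound team
Team North wins each lead group but the inbound team wins overall — the comparison reverses. Team North's leads skew toward cold, which has a lower base rate.

Yes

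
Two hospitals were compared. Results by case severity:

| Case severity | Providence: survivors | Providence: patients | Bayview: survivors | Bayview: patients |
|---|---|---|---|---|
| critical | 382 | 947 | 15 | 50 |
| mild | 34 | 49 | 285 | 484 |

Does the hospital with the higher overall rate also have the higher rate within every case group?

No

Critical: Providence 382/947 = 40.3%, Bayview 15/50 = 30.0% → Providence
Mild: Providence 34/49 = 69.4%, Bayview 285/484 = 58.9% → Providence
Overall: Providence 416/996 = 41.8%, Bayview 300/534 = 56.2% → Bayview
Providence wins each case group but Bayview wins overall — the comparison reverses. Providence's patients skew toward critical, which has a lower base rate.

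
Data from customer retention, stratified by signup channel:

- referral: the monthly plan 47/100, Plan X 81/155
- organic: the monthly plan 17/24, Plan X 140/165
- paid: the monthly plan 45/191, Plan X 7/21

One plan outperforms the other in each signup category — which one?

Plan X

Referral: the monthly plan 47/100 = 47.0%, Plan X 81/155 = 52.3% → Plan X
Organic: the monthly plan 17/24 = 70.8%, Plan X 140/165 = 84.8% → Plan X
Paid: the monthly plan 45/191 = 23.6%, Plan X 7/21 = 33.3% → Plan X
Plan X has the higher rate in all 3 groups.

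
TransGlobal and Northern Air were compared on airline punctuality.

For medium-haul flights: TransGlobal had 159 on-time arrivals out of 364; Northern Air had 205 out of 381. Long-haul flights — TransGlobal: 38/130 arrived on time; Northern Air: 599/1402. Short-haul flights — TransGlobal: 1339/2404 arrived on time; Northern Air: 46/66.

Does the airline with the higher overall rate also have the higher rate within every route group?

No

Medium-haul: TransGlobal 159/364 = 43.7%, Northern Air 205/381 = 53.8% → Northern Air
Long-haul: TransGlobal 38/130 = 29.2%, Northern Air 599/1402 = 42.7% → Northern Air
Short-haul: TransGlobal 1339/2404 = 55.7%, Northern Air 46/66 = 69.7% → Northern Air
Overall: TransGlobal 1536/2898 = 53.0%, Northern Air 850/1849 = 46.0% → TransGlobal
Northern Air wins each route group but TransGlobal wins overall — the comparison reverses. Northern Air's flights skew toward long-haul, which has a lower base rate.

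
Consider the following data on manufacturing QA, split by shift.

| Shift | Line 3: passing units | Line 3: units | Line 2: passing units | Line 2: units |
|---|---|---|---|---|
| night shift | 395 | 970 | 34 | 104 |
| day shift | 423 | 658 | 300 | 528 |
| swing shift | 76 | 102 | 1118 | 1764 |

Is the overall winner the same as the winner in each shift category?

No

Night shift: Line 3 395/970 = 40.7%, Line 2 34/104 = 32.7% → Line 3
Day shift: Line 3 423/658 = 64.3%, Line 2 300/528 = 56.8% → Line 3
Swing shift: Line 3 76/102 = 74.5%, Line 2 1118/1764 = 63.4% → Line 3
Overall: Line 3 894/1730 = 51.7%, Line 2 1452/2396 = 60.6% → Line 2
Line 3 wins each shift group but Line 2 wins overall — the comparison reverses. Line 3's units skew toward night shift, which has a lower base rate.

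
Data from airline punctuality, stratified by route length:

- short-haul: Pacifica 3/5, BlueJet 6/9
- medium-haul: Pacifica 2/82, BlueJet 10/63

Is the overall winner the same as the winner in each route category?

Yes

Short-haul: Pacifica 3/5 = 60.0%, BlueJet 6/9 = 66.7% → BlueJet
Medium-haul: Pacifica 2/82 = 2.4%, BlueJet 10/63 = 15.9% → BlueJet
Overall: Pacifica 5/87 = 5.7%, BlueJet 16/72 = 22.2% → BlueJet
BlueJet wins overall and in every route group — no reversal.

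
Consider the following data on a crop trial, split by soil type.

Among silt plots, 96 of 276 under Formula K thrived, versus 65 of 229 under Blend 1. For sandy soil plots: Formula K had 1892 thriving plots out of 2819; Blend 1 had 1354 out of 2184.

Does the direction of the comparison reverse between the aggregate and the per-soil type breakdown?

Silt: Formula K 96/276 = 34.8%, Blend 1 65/229 = 28.4% → Formula K
Sandy soil: Formula K 1892/2819 = 67.1%, Blend 1 1354/2184 = 62.0% → Formula K
Overall: Formula K 1988/3095 = 64.2%, Blend 1 1419/2413 = 58.8% → Formula K
Formula K wins overall and in every soil group — no reversal.

No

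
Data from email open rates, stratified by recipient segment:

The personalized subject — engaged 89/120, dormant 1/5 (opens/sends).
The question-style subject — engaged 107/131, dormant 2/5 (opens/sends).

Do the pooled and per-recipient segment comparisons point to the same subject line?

Yes

Engaged: the personalized subject 89/120 = 74.2%, the question-style subject 107/131 = 81.7% → the question-style subject
Dormant: the personalized subject 1/5 = 20.0%, the question-style subject 2/5 = 40.0% → the question-style subject
Overall: the personalized subject 90/125 = 72.0%, the question-style subject 109/136 = 80.1% → the question-style subject
The question-style subject wins overall and in every recipient group — no reversal.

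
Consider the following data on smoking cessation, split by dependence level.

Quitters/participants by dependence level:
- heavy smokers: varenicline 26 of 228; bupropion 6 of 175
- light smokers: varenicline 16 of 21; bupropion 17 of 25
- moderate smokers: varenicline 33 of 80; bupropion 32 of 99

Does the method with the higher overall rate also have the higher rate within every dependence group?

Yes

Heavy smokers: varenicline 26/228 = 11.4%, bupropion 6/175 = 3.4% → varenicline
Light smokers: varenicline 16/21 = 76.2%, bupropion 17/25 = 68.0% → varenicline
Moderate smokers: varenicline 33/80 = 41.2%, bupropion 32/99 = 32.3% → varenicline
Overall: varenicline 75/329 = 22.8%, bupropion 55/299 = 18.4% → varenicline
Varenicline wins overall and in every dependence group — no reversal.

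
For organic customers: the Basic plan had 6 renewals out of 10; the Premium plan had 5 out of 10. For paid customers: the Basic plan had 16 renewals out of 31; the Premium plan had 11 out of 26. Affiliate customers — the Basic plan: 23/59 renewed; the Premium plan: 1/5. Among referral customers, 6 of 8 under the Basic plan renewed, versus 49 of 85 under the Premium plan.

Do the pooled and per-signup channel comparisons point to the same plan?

Organic: the Basic plan 6/10 = 60.0%, the Premium plan 5/10 = 50.0% → the Basic plan
Paid: the Basic plan 16/31 = 51.6%, the Premium plan 11/26 = 42.3% → the Basic plan
Affiliate: the Basic plan 23/59 = 39.0%, the Premium plan 1/5 = 20.0% → the Basic plan
Referral: the Basic plan 6/8 = 75.0%, the Premium plan 49/85 = 57.6% → the Basic plan
Overall: the Basic plan 51/108 = 47.2%, the Premium plan 66/126 = 52.4% → the Premium plan
The Basic plan wins each signup group but the Premium plan wins overall — the comparison reverses. The Basic plan's customers skew toward affiliate, which has a lower base rate.

No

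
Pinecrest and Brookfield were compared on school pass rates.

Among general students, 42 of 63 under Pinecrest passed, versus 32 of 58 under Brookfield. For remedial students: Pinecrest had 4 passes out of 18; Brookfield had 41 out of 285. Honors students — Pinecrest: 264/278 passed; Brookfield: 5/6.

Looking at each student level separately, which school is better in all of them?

Pinecrest

General: Pinecrest 42/63 = 66.7%, Brookfield 32/58 = 55.2% → Pinecrest
Remedial: Pinecrest 4/18 = 22.2%, Brookfield 41/285 = 14.4% → Pinecrest
Honors: Pinecrest 264/278 = 95.0%, Brookfield 5/6 = 83.3% → Pinecrest
Pinecrest has the higher rate in all 3 groups.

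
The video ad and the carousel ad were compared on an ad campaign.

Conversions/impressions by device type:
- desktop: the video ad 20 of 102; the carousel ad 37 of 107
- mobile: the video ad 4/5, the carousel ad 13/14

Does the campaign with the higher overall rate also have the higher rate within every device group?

Yes

Desktop: the video ad 20/102 = 19.6%, the carousel ad 37/107 = 34.6% → the carousel ad
Mobile: the video ad 4/5 = 80.0%, the carousel ad 13/14 = 92.9% → the carousel ad
Overall: the video ad 24/107 = 22.4%, the carousel ad 50/121 = 41.3% → the carousel ad
The carousel ad wins overall and in every device group — no reversal.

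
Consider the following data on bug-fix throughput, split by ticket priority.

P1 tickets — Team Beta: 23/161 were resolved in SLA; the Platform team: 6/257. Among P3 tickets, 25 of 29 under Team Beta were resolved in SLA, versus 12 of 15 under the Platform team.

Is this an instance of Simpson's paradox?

No

P1: Team Beta 23/161 = 14.3%, the Platform team 6/257 = 2.3% → Team Beta
P3: Team Beta 25/29 = 86.2%, the Platform team 12/15 = 80.0% → Team Beta
Overall: Team Beta 48/190 = 25.3%, the Platform team 18/272 = 6.6% → Team Beta
Team Beta wins overall and in every ticket group — no reversal.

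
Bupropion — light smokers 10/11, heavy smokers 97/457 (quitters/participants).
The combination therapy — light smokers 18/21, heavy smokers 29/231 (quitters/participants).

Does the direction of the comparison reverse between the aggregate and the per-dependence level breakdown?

Light smokers: bupropion 10/11 = 90.9%, the combination therapy 18/21 = 85.7% → bupropion
Heavy smokers: bupropion 97/457 = 21.2%, the combination therapy 29/231 = 12.6% → bupropion
Overall: bupropion 107/468 = 22.9%, the combination therapy 47/252 = 18.7% → bupropion
Bupropion wins overall and in every dependence group — no reversal.

No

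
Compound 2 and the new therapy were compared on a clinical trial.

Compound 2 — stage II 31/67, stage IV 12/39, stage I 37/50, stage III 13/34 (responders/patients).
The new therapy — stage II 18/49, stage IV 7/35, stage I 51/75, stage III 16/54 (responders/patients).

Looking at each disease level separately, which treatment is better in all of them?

Stage II: Compound 2 31/67 = 46.3%, the new therapy 18/49 = 36.7% → Compound 2
Stage IV: Compound 2 12/39 = 30.8%, the new therapy 7/35 = 20.0% → Compound 2
Stage I: Compound 2 37/50 = 74.0%, the new therapy 51/75 = 68.0% → Compound 2
Stage III: Compound 2 13/34 = 38.2%, the new therapy 16/54 = 29.6% → Compound 2
Compound 2 has the higher rate in all 4 groups.

Compound 2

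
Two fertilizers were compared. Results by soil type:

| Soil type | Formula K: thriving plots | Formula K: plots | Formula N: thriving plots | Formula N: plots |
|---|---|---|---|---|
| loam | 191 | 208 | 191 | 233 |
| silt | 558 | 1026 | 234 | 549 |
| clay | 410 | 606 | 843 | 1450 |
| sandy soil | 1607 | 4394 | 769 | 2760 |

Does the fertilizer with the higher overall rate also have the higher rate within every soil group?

Yes

Loam: Formula K 191/208 = 91.8%, Formula N 191/233 = 82.0% → Formula K
Silt: Formula K 558/1026 = 54.4%, Formula N 234/549 = 42.6% → Formula K
Clay: Formula K 410/606 = 67.7%, Formula N 843/1450 = 58.1% → Formula K
Sandy soil: Formula K 1607/4394 = 36.6%, Formula N 769/2760 = 27.9% → Formula K
Overall: Formula K 2766/6234 = 44.4%, Formula N 2037/4992 = 40.8% → Formula K
Formula K wins overall and in every soil group — no reversal.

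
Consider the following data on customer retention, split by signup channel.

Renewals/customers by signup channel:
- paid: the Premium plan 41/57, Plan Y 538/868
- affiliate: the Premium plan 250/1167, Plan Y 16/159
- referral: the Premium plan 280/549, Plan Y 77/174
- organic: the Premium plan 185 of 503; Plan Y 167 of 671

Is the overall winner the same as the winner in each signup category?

Paid: the Premium plan 41/57 = 71.9%, Plan Y 538/868 = 62.0% → the Premium plan
Affiliate: the Premium plan 250/1167 = 21.4%, Plan Y 16/159 = 10.1% → the Premium plan
Referral: the Premium plan 280/549 = 51.0%, Plan Y 77/174 = 44.3% → the Premium plan
Organic: the Premium plan 185/503 = 36.8%, Plan Y 167/671 = 24.9% → the Premium plan
Overall: the Premium plan 756/2276 = 33.2%, Plan Y 798/1872 = 42.6% → Plan Y
The Premium plan wins each signup group but Plan Y wins overall — the comparison reverses. The Premium plan's customers skew toward affiliate, which has a lower base rate.

No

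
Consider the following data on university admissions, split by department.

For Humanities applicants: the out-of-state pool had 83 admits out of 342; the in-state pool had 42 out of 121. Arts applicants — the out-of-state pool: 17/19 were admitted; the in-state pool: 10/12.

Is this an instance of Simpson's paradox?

Humanities: the out-of-state pool 83/342 = 24.3%, the in-state pool 42/121 = 34.7% → the in-state pool
Arts: the out-of-state pool 17/19 = 89.5%, the in-state pool 10/12 = 83.3% → the out-of-state pool
Overall: the out-of-state pool 100/361 = 27.7%, the in-state pool 52/133 = 39.1% → the in-state pool
Neither sweeps: the out-of-state pool wins 1 of 2 groups, the in-state pool wins 1. The in-state pool wins overall but not every group — no Simpson reversal.

No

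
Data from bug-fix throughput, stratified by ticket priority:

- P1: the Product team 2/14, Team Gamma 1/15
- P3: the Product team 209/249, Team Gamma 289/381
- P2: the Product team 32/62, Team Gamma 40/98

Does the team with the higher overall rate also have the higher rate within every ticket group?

P1: the Product team 2/14 = 14.3%, Team Gamma 1/15 = 6.7% → the Product team
P3: the Product team 209/249 = 83.9%, Team Gamma 289/381 = 75.9% → the Product team
P2: the Product team 32/62 = 51.6%, Team Gamma 40/98 = 40.8% → the Product team
Overall: the Product team 243/325 = 74.8%, Team Gamma 330/494 = 66.8% → the Product team
The Product team wins overall and in every ticket group — no reversal.

Yes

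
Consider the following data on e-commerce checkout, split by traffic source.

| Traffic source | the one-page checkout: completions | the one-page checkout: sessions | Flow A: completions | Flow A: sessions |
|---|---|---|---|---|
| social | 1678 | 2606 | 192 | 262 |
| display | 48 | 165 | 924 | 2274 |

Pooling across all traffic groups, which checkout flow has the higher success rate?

Social: the one-page checkout 1678/2606 = 64.4%, Flow A 192/262 = 73.3% → Flow A
Display: the one-page checkout 48/165 = 29.1%, Flow A 924/2274 = 40.6% → Flow A
Overall: the one-page checkout 1726/2771 = 62.3%, Flow A 1116/2536 = 44.0% → the one-page checkout
(Flow A wins every traffic group but the one-page checkout wins overall — Flow A's sessions skew toward the low-rate display group.)

the one-page checkout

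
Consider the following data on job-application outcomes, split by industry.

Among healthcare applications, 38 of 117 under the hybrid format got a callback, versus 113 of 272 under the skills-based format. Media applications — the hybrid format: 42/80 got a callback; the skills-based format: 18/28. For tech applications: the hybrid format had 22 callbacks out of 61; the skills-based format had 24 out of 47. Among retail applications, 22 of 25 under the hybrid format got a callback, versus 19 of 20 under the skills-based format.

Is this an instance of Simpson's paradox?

No

Healthcare: the hybrid format 38/117 = 32.5%, the skills-based format 113/272 = 41.5% → the skills-based format
Media: the hybrid format 42/80 = 52.5%, the skills-based format 18/28 = 64.3% → the skills-based format
Tech: the hybrid format 22/61 = 36.1%, the skills-based format 24/47 = 51.1% → the skills-based format
Retail: the hybrid format 22/25 = 88.0%, the skills-based format 19/20 = 95.0% → the skills-based format
Overall: the hybrid format 124/283 = 43.8%, the skills-based format 174/367 = 47.4% → the skills-based format
The skills-based format wins overall and in every industry group — no reversal.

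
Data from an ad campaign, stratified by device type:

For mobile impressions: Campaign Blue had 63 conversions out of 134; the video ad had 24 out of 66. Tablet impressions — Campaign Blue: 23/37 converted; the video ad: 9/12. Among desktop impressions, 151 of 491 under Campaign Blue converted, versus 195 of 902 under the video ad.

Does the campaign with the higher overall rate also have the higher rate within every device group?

Mobile: Campaign Blue 63/134 = 47.0%, the video ad 24/66 = 36.4% → Campaign Blue
Tablet: Campaign Blue 23/37 = 62.2%, the video ad 9/12 = 75.0% → the video ad
Desktop: Campaign Blue 151/491 = 30.8%, the video ad 195/902 = 21.6% → Campaign Blue
Overall: Campaign Blue 237/662 = 35.8%, the video ad 228/980 = 23.3% → Campaign Blue
Neither sweeps: Campaign Blue wins 2 of 3 groups, the video ad wins 1. Campaign Blue wins overall but not every group — no Simpson reversal.

No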